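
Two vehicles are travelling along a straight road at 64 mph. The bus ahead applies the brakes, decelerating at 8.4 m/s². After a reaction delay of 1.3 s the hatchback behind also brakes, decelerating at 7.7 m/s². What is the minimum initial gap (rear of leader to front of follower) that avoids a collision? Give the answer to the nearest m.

64 mph × 0.44704 = 28.6106 m/s.
Leader travels v²/(2a_L) = 818.566 / 16.800 = 48.724 m before stopping.
Follower covers v·t_r = 28.6106 × 1.3 = 37.194 m while reacting, then v²/(2a_F) = 818.566 / 15.400 = 53.154 m while braking, for a total of 37.194 + 53.154 = 90.348 m.
Since a_F ≤ a_L and the follower starts braking later, the follower is never slower than the leader, so the closest approach is when both have stopped.
Minimum gap = 90.348 − 48.724 = 41.624 m.

Minimum gap ≈ 42 m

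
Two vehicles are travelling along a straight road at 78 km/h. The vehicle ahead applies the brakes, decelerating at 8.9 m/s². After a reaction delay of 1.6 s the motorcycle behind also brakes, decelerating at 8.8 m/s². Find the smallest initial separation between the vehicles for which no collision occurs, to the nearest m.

78 km/h ÷ 3.6 = 21.6667 m/s.
Leader travels v²/(2a_L) = 469.446 / 17.800 = 26.373 m before stopping.
Follower covers v·t_r = 21.6667 × 1.6 = 34.667 m while reacting, then v²/(2a_F) = 469.446 / 17.600 = 26.673 m while braking, for a total of 34.667 + 26.673 = 61.340 m.
Since a_F ≤ a_L and the follower starts braking later, the follower is never slower than the leader, so the closest approach is when both have stopped.
Minimum gap = 61.340 − 26.373 = 34.967 m.

Minimum gap ≈ 35 m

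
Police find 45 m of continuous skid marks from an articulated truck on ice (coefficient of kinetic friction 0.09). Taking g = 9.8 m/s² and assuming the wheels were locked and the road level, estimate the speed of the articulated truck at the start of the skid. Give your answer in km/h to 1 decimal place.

Initial speed ≈ 32.1 km/h

Deceleration a = μg = 0.09 × 9.8 = 0.882 m/s².
v = √(2a·d) = √(2 × 0.882 × 45) = √79.380 = 8.9095 m/s.
= 8.9095 × 3.6 = 32.074 km/h.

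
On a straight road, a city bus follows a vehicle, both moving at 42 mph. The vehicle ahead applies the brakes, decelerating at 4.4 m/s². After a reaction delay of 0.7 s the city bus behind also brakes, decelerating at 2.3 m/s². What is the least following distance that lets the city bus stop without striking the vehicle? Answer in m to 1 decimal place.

Minimum gap ≈ 49.7 m

42 mph × 0.44704 = 18.7757 m/s.
Leader travels v²/(2a_L) = 352.527 / 8.800 = 40.060 m before stopping.
Follower covers v·t_r = 18.7757 × 0.7 = 13.143 m while reacting, then v²/(2a_F) = 352.527 / 4.600 = 76.636 m while braking, for a total of 13.143 + 76.636 = 89.779 m.
Since a_F ≤ a_L and the follower starts braking later, the follower is never slower than the leader, so the closest approach is when both have stopped.
Minimum gap = 89.779 − 40.060 = 49.719 m.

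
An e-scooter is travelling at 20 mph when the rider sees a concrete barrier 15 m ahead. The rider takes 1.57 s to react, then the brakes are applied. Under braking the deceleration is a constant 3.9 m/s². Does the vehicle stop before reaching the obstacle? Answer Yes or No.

20 mph × 0.44704 = 8.9408 m/s.
Reaction distance = 8.9408 × 1.57 = 14.037 m.
Braking distance = v²/(2a) = 79.938 / 7.800 = 10.248 m.
Total stopping distance = 14.037 + 10.248 = 24.285 m, vs 15 m available — it cannot stop in time and overshoots by 24.285 − 15 = 9.285 m.

No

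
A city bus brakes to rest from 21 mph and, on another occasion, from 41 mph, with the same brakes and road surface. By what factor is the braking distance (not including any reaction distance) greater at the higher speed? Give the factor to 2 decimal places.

Braking distance d = v²/(2a), so with a fixed, d ∝ v².
Factor = (41/21)² = 1.9524² = 3.8119.

Factor ≈ 3.81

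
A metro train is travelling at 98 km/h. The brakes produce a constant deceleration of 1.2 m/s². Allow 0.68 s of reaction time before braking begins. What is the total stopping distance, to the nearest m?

98 km/h ÷ 3.6 = 27.2222 m/s.
Reaction distance = v·t_r = 27.2222 × 0.68 = 18.511 m.
Braking distance = v²/(2a) = 27.2222² / (2 × 1.200) = 741.048 / 2.400 = 308.770 m.
Total = 18.511 + 308.770 = 327.281 m.

Total stopping distance ≈ 327 m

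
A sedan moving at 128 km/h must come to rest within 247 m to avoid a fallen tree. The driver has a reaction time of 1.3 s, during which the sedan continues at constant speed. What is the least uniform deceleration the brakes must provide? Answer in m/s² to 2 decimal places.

Required deceleration ≈ 3.15 m/s²

128 km/h ÷ 3.6 = 35.5556 m/s.
Distance covered during reaction = 35.5556 × 1.3 = 46.222 m.
Distance available for braking: 247 − 46.222 = 200.778 m.
v² = 2a·d ⇒ a = v²/(2d) = 35.5556² / (2 × 200.778) = 1264.201 / 401.556 = 3.1483 m/s².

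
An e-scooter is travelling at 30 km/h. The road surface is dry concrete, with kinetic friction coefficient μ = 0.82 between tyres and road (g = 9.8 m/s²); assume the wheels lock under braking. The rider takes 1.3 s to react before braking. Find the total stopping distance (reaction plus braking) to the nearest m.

30 km/h ÷ 3.6 = 8.3333 m/s.
a = μg = 0.82 × 9.8 = 8.036 m/s².
Reaction distance = v·t_r = 8.3333 × 1.3 = 10.833 m.
Braking distance = v²/(2a) = 8.3333² / (2 × 8.036) = 69.444 / 16.072 = 4.321 m.
Total = 10.833 + 4.321 = 15.154 m.

Total stopping distance ≈ 15 m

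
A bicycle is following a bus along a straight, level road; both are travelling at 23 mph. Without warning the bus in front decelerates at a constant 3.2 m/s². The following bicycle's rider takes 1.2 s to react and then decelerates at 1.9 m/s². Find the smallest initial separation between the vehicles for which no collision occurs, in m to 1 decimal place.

23 mph × 0.44704 = 10.2819 m/s.
Leader travels v²/(2a_L) = 105.717 / 6.400 = 16.518 m before stopping.
Follower covers v·t_r = 10.2819 × 1.2 = 12.338 m while reacting, then v²/(2a_F) = 105.717 / 3.800 = 27.820 m while braking, for a total of 12.338 + 27.820 = 40.158 m.
Since a_F ≤ a_L and the follower starts braking later, the follower is never slower than the leader, so the closest approach is when both have stopped.
Minimum gap = 40.158 − 16.518 = 23.640 m.

Minimum gap ≈ 23.6 m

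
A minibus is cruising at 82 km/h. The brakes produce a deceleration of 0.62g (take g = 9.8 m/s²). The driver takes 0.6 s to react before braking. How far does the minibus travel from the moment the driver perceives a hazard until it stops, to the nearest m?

Total stopping distance ≈ 56 m

82 km/h ÷ 3.6 = 22.7778 m/s.
a = 0.62 × 9.8 = 6.076 m/s².
Reaction distance = v·t_r = 22.7778 × 0.6 = 13.667 m.
Braking distance = v²/(2a) = 22.7778² / (2 × 6.076) = 518.828 / 12.152 = 42.695 m.
Total = 13.667 + 42.695 = 56.362 m.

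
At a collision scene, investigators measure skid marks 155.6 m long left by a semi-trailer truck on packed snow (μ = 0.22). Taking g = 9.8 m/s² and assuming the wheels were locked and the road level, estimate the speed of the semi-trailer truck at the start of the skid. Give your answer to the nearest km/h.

Deceleration a = μg = 0.22 × 9.8 = 2.156 m/s².
v = √(2a·d) = √(2 × 2.156 × 155.6) = √670.947 = 25.9026 m/s.
= 25.9026 × 3.6 = 93.249 km/h.

Initial speed ≈ 93 km/h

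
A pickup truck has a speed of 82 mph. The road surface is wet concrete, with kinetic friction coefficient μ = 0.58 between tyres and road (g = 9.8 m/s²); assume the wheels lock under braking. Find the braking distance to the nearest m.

82 mph × 0.44704 = 36.6573 m/s.
a = μg = 0.58 × 9.8 = 5.684 m/s².
Braking distance = v²/(2a) = 36.6573² / (2 × 5.684) = 1343.758 / 11.368 = 118.205 m.

Braking distance ≈ 118 m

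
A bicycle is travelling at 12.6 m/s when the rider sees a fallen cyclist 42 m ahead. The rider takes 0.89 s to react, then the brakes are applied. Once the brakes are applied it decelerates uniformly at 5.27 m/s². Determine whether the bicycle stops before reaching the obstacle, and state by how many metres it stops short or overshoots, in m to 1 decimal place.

Yes — it stops 15.7 m short of the obstacle

Reaction distance = 12.6000 × 0.89 = 11.214 m.
Braking distance = v²/(2a) = 158.760 / 10.540 = 15.063 m.
Total stopping distance = 11.214 + 15.063 = 26.277 m, vs 42 m available — it stops with 42 − 26.277 = 15.723 m to spare.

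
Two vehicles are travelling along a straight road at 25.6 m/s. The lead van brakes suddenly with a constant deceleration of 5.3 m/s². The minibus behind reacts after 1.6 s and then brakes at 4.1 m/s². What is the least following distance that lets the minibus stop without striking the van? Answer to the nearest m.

Minimum gap ≈ 59 m

Leader travels v²/(2a_L) = 655.360 / 10.600 = 61.826 m before stopping.
Follower covers v·t_r = 25.6000 × 1.6 = 40.960 m while reacting, then v²/(2a_F) = 655.360 / 8.200 = 79.922 m while braking, for a total of 40.960 + 79.922 = 120.882 m.
Since a_F ≤ a_L and the follower starts braking later, the follower is never slower than the leader, so the closest approach is when both have stopped.
Minimum gap = 120.882 − 61.826 = 59.056 m.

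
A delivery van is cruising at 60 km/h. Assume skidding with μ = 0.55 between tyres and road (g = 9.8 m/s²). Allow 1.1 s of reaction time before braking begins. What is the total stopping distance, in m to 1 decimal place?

60 km/h ÷ 3.6 = 16.6667 m/s.
a = μg = 0.55 × 9.8 = 5.390 m/s².
Reaction distance = v·t_r = 16.6667 × 1.1 = 18.333 m.
Braking distance = v²/(2a) = 16.6667² / (2 × 5.390) = 277.779 / 10.780 = 25.768 m.
Total = 18.333 + 25.768 = 44.101 m.

Total stopping distance ≈ 44.1 m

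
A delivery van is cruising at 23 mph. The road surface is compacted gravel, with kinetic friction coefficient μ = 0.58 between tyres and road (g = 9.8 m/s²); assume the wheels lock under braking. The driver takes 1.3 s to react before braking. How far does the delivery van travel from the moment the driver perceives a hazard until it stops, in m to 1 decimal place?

Total stopping distance ≈ 22.7 m

23 mph × 0.44704 = 10.2819 m/s.
a = μg = 0.58 × 9.8 = 5.684 m/s².
Reaction distance = v·t_r = 10.2819 × 1.3 = 13.366 m.
Braking distance = v²/(2a) = 10.2819² / (2 × 5.684) = 105.717 / 11.368 = 9.300 m.
Total = 13.366 + 9.300 = 22.666 m.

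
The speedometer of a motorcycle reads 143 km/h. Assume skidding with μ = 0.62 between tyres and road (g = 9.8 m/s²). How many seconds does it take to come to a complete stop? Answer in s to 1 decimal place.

Braking time ≈ 6.5 s

143 km/h ÷ 3.6 = 39.7222 m/s.
a = μg = 0.62 × 9.8 = 6.076 m/s².
Braking time = v/a = 39.7222 / 6.076 = 6.538 s.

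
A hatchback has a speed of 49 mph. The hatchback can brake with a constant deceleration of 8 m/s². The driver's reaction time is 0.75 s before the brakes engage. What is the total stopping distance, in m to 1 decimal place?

Total stopping distance ≈ 46.4 m

49 mph × 0.44704 = 21.9050 m/s.
Reaction distance = v·t_r = 21.9050 × 0.75 = 16.429 m.
Braking distance = v²/(2a) = 21.9050² / (2 × 8.000) = 479.829 / 16.000 = 29.989 m.
Total = 16.429 + 29.989 = 46.418 m.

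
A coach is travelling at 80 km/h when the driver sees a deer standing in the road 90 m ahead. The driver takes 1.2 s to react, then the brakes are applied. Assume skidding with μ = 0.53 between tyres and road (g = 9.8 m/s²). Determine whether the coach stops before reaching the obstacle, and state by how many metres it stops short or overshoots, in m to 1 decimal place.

Yes — it stops 15.8 m short of the obstacle

80 km/h ÷ 3.6 = 22.2222 m/s.
a = μg = 0.53 × 9.8 = 5.194 m/s².
Reaction distance = 22.2222 × 1.2 = 26.667 m.
Braking distance = v²/(2a) = 493.826 / 10.388 = 47.538 m.
Total stopping distance = 26.667 + 47.538 = 74.205 m, vs 90 m available — it stops with 90 − 74.205 = 15.795 m to spare.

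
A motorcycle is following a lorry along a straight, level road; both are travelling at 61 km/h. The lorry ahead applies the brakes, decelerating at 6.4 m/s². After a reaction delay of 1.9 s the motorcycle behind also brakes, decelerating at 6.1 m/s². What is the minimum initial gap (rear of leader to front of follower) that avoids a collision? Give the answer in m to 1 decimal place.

Minimum gap ≈ 33.3 m

61 km/h ÷ 3.6 = 16.9444 m/s.
Leader travels v²/(2a_L) = 287.113 / 12.800 = 22.431 m before stopping.
Follower covers v·t_r = 16.9444 × 1.9 = 32.194 m while reacting, then v²/(2a_F) = 287.113 / 12.200 = 23.534 m while braking, for a total of 32.194 + 23.534 = 55.728 m.
Since a_F ≤ a_L and the follower starts braking later, the follower is never slower than the leader, so the closest approach is when both have stopped.
Minimum gap = 55.728 − 22.431 = 33.297 m.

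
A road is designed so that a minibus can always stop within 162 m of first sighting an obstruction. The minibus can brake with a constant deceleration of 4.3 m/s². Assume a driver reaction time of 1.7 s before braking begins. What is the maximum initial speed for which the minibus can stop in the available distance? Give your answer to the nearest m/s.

Stopping distance: v·t_r + v²/(2a) = 162 with t_r = 1.7 s and a = 4.300 m/s².
So v² + 14.620 v − 1393.20 = 0.
Positive root: v = −a·t_r + √((a·t_r)² + 2a·d) = −7.310 + √(53.436 + 1393.20) = 30.7247 m/s.

Maximum speed ≈ 31 m/s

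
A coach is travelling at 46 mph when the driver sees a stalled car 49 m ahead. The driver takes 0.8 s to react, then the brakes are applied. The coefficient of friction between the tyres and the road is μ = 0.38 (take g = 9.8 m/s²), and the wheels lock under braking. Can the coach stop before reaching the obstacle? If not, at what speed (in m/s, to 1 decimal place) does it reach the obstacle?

No — it strikes the obstacle at 13.4 m/s

46 mph × 0.44704 = 20.5638 m/s.
a = μg = 0.38 × 9.8 = 3.724 m/s².
Reaction distance = 20.5638 × 0.8 = 16.451 m.
Braking distance needed to stop: v²/(2a) = 422.870 / 7.448 = 56.776 m, so total needed = 16.451 + 56.776 = 73.227 m > 49 m — it cannot stop.
Distance remaining when braking begins: 49 − 16.451 = 32.549 m.
v² = v₀² − 2a·d = 422.870 − 2 × 3.724 × 32.549 = 180.445 m²/s².
v = √180.445 = 13.433 m/s.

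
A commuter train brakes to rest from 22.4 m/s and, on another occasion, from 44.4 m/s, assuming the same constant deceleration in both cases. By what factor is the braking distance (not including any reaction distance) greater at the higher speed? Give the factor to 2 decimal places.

Braking distance d = v²/(2a), so with a fixed, d ∝ v².
Factor = (44.4/22.4)² = 1.9821² = 3.9287.

Factor ≈ 3.93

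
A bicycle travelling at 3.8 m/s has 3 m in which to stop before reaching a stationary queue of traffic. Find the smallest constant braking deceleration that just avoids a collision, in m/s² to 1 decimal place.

v² = 2a·d ⇒ a = v²/(2d) = 3.8000² / (2 × 3.000) = 14.440 / 6.000 = 2.4067 m/s².

Required deceleration ≈ 2.4 m/s²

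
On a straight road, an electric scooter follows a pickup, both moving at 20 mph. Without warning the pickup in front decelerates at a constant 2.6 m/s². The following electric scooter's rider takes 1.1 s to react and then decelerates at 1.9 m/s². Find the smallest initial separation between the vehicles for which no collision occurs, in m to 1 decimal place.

Minimum gap ≈ 15.5 m

20 mph × 0.44704 = 8.9408 m/s.
Leader travels v²/(2a_L) = 79.938 / 5.200 = 15.373 m before stopping.
Follower covers v·t_r = 8.9408 × 1.1 = 9.835 m while reacting, then v²/(2a_F) = 79.938 / 3.800 = 21.036 m while braking, for a total of 9.835 + 21.036 = 30.871 m.
Since a_F ≤ a_L and the follower starts braking later, the follower is never slower than the leader, so the closest approach is when both have stopped.
Minimum gap = 30.871 − 15.373 = 15.498 m.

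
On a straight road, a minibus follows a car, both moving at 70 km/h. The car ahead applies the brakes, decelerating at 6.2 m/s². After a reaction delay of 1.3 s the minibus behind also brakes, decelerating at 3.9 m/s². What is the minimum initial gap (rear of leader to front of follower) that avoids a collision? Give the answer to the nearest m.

70 km/h ÷ 3.6 = 19.4444 m/s.
Leader travels v²/(2a_L) = 378.085 / 12.400 = 30.491 m before stopping.
Follower covers v·t_r = 19.4444 × 1.3 = 25.278 m while reacting, then v²/(2a_F) = 378.085 / 7.800 = 48.472 m while braking, for a total of 25.278 + 48.472 = 73.750 m.
Since a_F ≤ a_L and the follower starts braking later, the follower is never slower than the leader, so the closest approach is when both have stopped.
Minimum gap = 73.750 − 30.491 = 43.259 m.

Minimum gap ≈ 43 m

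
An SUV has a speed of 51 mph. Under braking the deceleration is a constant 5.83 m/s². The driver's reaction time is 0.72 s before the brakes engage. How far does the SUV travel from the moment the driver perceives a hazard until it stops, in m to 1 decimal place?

Total stopping distance ≈ 61.0 m

51 mph × 0.44704 = 22.7990 m/s.
Reaction distance = v·t_r = 22.7990 × 0.72 = 16.415 m.
Braking distance = v²/(2a) = 22.7990² / (2 × 5.830) = 519.794 / 11.660 = 44.579 m.
Total = 16.415 + 44.579 = 60.994 m.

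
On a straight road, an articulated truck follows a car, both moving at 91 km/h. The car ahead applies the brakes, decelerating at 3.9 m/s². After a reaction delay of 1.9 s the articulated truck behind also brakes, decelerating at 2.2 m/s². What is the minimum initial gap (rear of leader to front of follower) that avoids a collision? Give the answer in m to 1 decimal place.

Minimum gap ≈ 111.3 m

91 km/h ÷ 3.6 = 25.2778 m/s.
Leader travels v²/(2a_L) = 638.967 / 7.800 = 81.919 m before stopping.
Follower covers v·t_r = 25.2778 × 1.9 = 48.028 m while reacting, then v²/(2a_F) = 638.967 / 4.400 = 145.220 m while braking, for a total of 48.028 + 145.220 = 193.248 m.
Since a_F ≤ a_L and the follower starts braking later, the follower is never slower than the leader, so the closest approach is when both have stopped.
Minimum gap = 193.248 − 81.919 = 111.329 m.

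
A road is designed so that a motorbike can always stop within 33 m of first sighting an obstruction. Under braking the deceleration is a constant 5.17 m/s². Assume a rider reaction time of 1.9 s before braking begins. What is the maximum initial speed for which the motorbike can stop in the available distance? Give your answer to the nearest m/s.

Maximum speed ≈ 11 m/s

Stopping distance: v·t_r + v²/(2a) = 33 with t_r = 1.9 s and a = 5.170 m/s².
So v² + 19.646 v − 341.22 = 0.
Positive root: v = −a·t_r + √((a·t_r)² + 2a·d) = −9.823 + √(96.491 + 341.22) = 11.0985 m/s.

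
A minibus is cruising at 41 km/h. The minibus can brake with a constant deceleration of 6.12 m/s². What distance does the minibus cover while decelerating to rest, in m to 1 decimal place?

Braking distance ≈ 10.6 m

41 km/h ÷ 3.6 = 11.3889 m/s.
Braking distance = v²/(2a) = 11.3889² / (2 × 6.120) = 129.707 / 12.240 = 10.597 m.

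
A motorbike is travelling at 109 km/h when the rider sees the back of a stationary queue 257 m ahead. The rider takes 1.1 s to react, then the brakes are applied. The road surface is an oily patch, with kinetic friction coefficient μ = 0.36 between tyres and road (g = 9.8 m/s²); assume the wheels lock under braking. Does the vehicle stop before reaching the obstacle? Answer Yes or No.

Yes

109 km/h ÷ 3.6 = 30.2778 m/s.
a = μg = 0.36 × 9.8 = 3.528 m/s².
Reaction distance = 30.2778 × 1.1 = 33.306 m.
Braking distance = v²/(2a) = 916.745 / 7.056 = 129.924 m.
Total stopping distance = 33.306 + 129.924 = 163.230 m, vs 257 m available — it stops with 257 − 163.230 = 93.770 m to spare.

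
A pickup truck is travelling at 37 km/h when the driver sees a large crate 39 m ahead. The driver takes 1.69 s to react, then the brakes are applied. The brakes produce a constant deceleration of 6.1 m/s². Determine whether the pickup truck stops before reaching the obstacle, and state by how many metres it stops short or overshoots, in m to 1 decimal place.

37 km/h ÷ 3.6 = 10.2778 m/s.
Reaction distance = 10.2778 × 1.69 = 17.369 m.
Braking distance = v²/(2a) = 105.633 / 12.200 = 8.658 m.
Total stopping distance = 17.369 + 8.658 = 26.027 m, vs 39 m available — it stops with 39 − 26.027 = 12.973 m to spare.

Yes — it stops 13.0 m short of the obstacle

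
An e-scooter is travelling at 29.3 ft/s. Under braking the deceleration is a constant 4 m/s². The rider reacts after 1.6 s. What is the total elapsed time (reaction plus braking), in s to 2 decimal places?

29.3 ft/s × 0.3048 = 8.9306 m/s.
Braking time = v/a = 8.9306 / 4.000 = 2.233 s.
Total = 1.6 + 2.233 = 3.833 s.

Total time ≈ 3.83 s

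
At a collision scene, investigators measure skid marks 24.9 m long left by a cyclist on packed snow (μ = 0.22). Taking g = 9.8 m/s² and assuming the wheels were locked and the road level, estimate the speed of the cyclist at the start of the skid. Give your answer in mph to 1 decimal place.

Deceleration a = μg = 0.22 × 9.8 = 2.156 m/s².
v = √(2a·d) = √(2 × 2.156 × 24.9) = √107.369 = 10.3619 m/s.
= 10.3619 ÷ 0.44704 = 23.179 mph.

Initial speed ≈ 23.2 mph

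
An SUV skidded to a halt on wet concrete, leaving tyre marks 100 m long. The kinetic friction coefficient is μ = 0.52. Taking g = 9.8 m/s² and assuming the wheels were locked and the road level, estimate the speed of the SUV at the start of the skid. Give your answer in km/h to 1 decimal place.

Initial speed ≈ 114.9 km/h

Deceleration a = μg = 0.52 × 9.8 = 5.096 m/s².
v = √(2a·d) = √(2 × 5.096 × 100) = √1019.200 = 31.9249 m/s.
= 31.9249 × 3.6 = 114.930 km/h.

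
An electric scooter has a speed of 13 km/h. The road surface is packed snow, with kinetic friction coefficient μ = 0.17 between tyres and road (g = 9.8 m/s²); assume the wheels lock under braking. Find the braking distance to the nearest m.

Braking distance ≈ 4 m

13 km/h ÷ 3.6 = 3.6111 m/s.
a = μg = 0.17 × 9.8 = 1.666 m/s².
Braking distance = v²/(2a) = 3.6111² / (2 × 1.666) = 13.040 / 3.332 = 3.914 m.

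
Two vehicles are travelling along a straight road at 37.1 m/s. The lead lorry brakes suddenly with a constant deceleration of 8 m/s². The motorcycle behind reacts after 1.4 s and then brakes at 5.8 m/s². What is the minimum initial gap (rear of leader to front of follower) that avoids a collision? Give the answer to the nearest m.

Minimum gap ≈ 85 m

Leader travels v²/(2a_L) = 1376.410 / 16.000 = 86.026 m before stopping.
Follower covers v·t_r = 37.1000 × 1.4 = 51.940 m while reacting, then v²/(2a_F) = 1376.410 / 11.600 = 118.656 m while braking, for a total of 51.940 + 118.656 = 170.596 m.
Since a_F ≤ a_L and the follower starts braking later, the follower is never slower than the leader, so the closest approach is when both have stopped.
Minimum gap = 170.596 − 86.026 = 84.570 m.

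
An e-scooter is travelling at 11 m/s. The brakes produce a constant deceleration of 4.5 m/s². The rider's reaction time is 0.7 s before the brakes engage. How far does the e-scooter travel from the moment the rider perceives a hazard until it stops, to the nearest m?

Total stopping distance ≈ 21 m

Reaction distance = v·t_r = 11.0000 × 0.7 = 7.700 m.
Braking distance = v²/(2a) = 11.0000² / (2 × 4.500) = 121.000 / 9.000 = 13.444 m.
Total = 7.700 + 13.444 = 21.144 m.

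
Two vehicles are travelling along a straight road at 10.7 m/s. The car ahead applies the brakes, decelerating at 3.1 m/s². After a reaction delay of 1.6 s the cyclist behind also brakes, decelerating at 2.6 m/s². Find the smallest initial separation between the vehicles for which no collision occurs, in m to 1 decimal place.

Leader travels v²/(2a_L) = 114.490 / 6.200 = 18.466 m before stopping.
Follower covers v·t_r = 10.7000 × 1.6 = 17.120 m while reacting, then v²/(2a_F) = 114.490 / 5.200 = 22.017 m while braking, for a total of 17.120 + 22.017 = 39.137 m.
Since a_F ≤ a_L and the follower starts braking later, the follower is never slower than the leader, so the closest approach is when both have stopped.
Minimum gap = 39.137 − 18.466 = 20.671 m.

Minimum gap ≈ 20.7 m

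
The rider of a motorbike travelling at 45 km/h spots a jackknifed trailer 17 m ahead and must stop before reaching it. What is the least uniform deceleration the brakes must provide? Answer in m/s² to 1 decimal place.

45 km/h ÷ 3.6 = 12.5000 m/s.
v² = 2a·d ⇒ a = v²/(2d) = 12.5000² / (2 × 17.000) = 156.250 / 34.000 = 4.5956 m/s².

Required deceleration ≈ 4.6 m/s²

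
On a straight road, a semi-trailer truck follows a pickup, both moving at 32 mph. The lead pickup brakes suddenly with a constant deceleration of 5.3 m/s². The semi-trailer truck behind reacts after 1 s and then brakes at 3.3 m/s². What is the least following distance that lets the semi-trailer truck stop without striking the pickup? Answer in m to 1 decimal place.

Minimum gap ≈ 26.0 m

32 mph × 0.44704 = 14.3053 m/s.
Leader travels v²/(2a_L) = 204.642 / 10.600 = 19.306 m before stopping.
Follower covers v·t_r = 14.3053 × 1 = 14.305 m while reacting, then v²/(2a_F) = 204.642 / 6.600 = 31.006 m while braking, for a total of 14.305 + 31.006 = 45.311 m.
Since a_F ≤ a_L and the follower starts braking later, the follower is never slower than the leader, so the closest approach is when both have stopped.
Minimum gap = 45.311 − 19.306 = 26.005 m.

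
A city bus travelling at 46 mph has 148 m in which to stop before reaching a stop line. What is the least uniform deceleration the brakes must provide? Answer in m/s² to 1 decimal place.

46 mph × 0.44704 = 20.5638 m/s.
v² = 2a·d ⇒ a = v²/(2d) = 20.5638² / (2 × 148.000) = 422.870 / 296.000 = 1.4286 m/s².

Required deceleration ≈ 1.4 m/s²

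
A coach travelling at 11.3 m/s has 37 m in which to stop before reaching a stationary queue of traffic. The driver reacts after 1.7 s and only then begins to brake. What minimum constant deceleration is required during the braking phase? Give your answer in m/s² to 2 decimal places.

Distance covered during reaction = 11.3000 × 1.7 = 19.210 m.
Distance available for braking: 37 − 19.210 = 17.790 m.
v² = 2a·d ⇒ a = v²/(2d) = 11.3000² / (2 × 17.790) = 127.690 / 35.580 = 3.5888 m/s².

Required deceleration ≈ 3.59 m/s²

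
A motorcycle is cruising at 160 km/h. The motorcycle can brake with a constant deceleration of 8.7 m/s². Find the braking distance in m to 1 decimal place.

160 km/h ÷ 3.6 = 44.4444 m/s.
Braking distance = v²/(2a) = 44.4444² / (2 × 8.700) = 1975.305 / 17.400 = 113.523 m.

Braking distance ≈ 113.5 m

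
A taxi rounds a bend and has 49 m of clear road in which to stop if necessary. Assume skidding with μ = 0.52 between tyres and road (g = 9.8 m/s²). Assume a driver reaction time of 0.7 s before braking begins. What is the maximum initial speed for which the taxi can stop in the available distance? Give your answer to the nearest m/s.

Maximum speed ≈ 19 m/s

a = μg = 0.52 × 9.8 = 5.096 m/s².
Stopping distance: v·t_r + v²/(2a) = 49 with t_r = 0.7 s and a = 5.096 m/s².
So v² + 7.134 v − 499.41 = 0.
Positive root: v = −a·t_r + √((a·t_r)² + 2a·d) = −3.567 + √(12.723 + 499.41) = 19.0634 m/s.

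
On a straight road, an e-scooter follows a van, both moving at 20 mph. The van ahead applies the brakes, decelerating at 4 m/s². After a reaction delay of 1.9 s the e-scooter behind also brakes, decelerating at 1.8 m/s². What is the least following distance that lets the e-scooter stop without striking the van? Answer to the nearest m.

Minimum gap ≈ 29 m

20 mph × 0.44704 = 8.9408 m/s.
Leader travels v²/(2a_L) = 79.938 / 8.000 = 9.992 m before stopping.
Follower covers v·t_r = 8.9408 × 1.9 = 16.988 m while reacting, then v²/(2a_F) = 79.938 / 3.600 = 22.205 m while braking, for a total of 16.988 + 22.205 = 39.193 m.
Since a_F ≤ a_L and the follower starts braking later, the follower is never slower than the leader, so the closest approach is when both have stopped.
Minimum gap = 39.193 − 9.992 = 29.201 m.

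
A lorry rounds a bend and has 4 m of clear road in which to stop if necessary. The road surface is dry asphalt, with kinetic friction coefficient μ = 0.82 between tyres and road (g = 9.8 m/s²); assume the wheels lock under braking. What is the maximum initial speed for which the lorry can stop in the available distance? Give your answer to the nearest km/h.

a = μg = 0.82 × 9.8 = 8.036 m/s².
v²/(2a) = d ⇒ v = √(2 × 8.036 × 4) = √64.29 = 8.0181 m/s.
8.0181 m/s × 3.6 = 28.865 km/h.

Maximum speed ≈ 29 km/h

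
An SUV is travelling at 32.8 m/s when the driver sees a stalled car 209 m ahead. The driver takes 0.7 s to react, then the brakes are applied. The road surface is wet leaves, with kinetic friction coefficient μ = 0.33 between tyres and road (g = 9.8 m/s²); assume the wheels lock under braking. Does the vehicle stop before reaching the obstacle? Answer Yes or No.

Yes

a = μg = 0.33 × 9.8 = 3.234 m/s².
Reaction distance = 32.8000 × 0.7 = 22.960 m.
Braking distance = v²/(2a) = 1075.840 / 6.468 = 166.333 m.
Total stopping distance = 22.960 + 166.333 = 189.293 m, vs 209 m available — it stops with 209 − 189.293 = 19.707 m to spare.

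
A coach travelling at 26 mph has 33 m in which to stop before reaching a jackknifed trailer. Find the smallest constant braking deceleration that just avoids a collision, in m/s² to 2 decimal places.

Required deceleration ≈ 2.05 m/s²

26 mph × 0.44704 = 11.6230 m/s.
v² = 2a·d ⇒ a = v²/(2d) = 11.6230² / (2 × 33.000) = 135.094 / 66.000 = 2.0469 m/s².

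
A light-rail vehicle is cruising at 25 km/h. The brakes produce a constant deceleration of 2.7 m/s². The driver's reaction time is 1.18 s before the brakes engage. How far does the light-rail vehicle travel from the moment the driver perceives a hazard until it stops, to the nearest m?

25 km/h ÷ 3.6 = 6.9444 m/s.
Reaction distance = v·t_r = 6.9444 × 1.18 = 8.194 m.
Braking distance = v²/(2a) = 6.9444² / (2 × 2.700) = 48.225 / 5.400 = 8.931 m.
Total = 8.194 + 8.931 = 17.125 m.

Total stopping distance ≈ 17 m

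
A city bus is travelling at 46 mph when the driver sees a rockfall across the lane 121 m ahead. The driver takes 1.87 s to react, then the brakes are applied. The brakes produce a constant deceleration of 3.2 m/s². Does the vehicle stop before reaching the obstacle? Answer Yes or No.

46 mph × 0.44704 = 20.5638 m/s.
Reaction distance = 20.5638 × 1.87 = 38.454 m.
Braking distance = v²/(2a) = 422.870 / 6.400 = 66.073 m.
Total stopping distance = 38.454 + 66.073 = 104.527 m, vs 121 m available — it stops with 121 − 104.527 = 16.473 m to spare.

Yes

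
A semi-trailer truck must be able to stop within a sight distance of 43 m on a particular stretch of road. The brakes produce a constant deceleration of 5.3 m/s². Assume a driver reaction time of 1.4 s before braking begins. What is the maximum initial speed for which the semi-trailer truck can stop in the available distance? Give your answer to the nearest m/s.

Stopping distance: v·t_r + v²/(2a) = 43 with t_r = 1.4 s and a = 5.300 m/s².
So v² + 14.840 v − 455.80 = 0.
Positive root: v = −a·t_r + √((a·t_r)² + 2a·d) = −7.420 + √(55.056 + 455.80) = 15.1821 m/s.

Maximum speed ≈ 15 m/s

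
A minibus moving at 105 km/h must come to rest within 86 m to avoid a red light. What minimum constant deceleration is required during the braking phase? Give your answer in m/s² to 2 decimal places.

Required deceleration ≈ 4.95 m/s²

105 km/h ÷ 3.6 = 29.1667 m/s.
v² = 2a·d ⇒ a = v²/(2d) = 29.1667² / (2 × 86.000) = 850.696 / 172.000 = 4.9459 m/s².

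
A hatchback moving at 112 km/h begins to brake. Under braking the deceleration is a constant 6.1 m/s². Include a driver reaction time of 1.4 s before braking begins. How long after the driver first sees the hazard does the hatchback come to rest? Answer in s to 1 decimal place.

Total time ≈ 6.5 s

112 km/h ÷ 3.6 = 31.1111 m/s.
Braking time = v/a = 31.1111 / 6.100 = 5.100 s.
Total = 1.4 + 5.100 = 6.500 s.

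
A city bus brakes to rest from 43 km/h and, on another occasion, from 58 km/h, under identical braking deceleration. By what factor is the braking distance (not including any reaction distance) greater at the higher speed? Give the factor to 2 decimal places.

Factor ≈ 1.82

Braking distance d = v²/(2a), so with a fixed, d ∝ v².
Factor = (58/43)² = 1.3488² = 1.8193.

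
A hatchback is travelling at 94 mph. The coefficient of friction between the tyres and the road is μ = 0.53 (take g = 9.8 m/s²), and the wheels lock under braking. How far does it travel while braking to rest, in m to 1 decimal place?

Braking distance ≈ 170.0 m

94 mph × 0.44704 = 42.0218 m/s.
a = μg = 0.53 × 9.8 = 5.194 m/s².
Braking distance = v²/(2a) = 42.0218² / (2 × 5.194) = 1765.832 / 10.388 = 169.988 m.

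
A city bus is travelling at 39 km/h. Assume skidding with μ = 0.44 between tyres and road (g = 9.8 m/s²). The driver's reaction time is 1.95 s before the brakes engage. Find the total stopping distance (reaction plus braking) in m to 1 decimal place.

Total stopping distance ≈ 34.7 m

39 km/h ÷ 3.6 = 10.8333 m/s.
a = μg = 0.44 × 9.8 = 4.312 m/s².
Reaction distance = v·t_r = 10.8333 × 1.95 = 21.125 m.
Braking distance = v²/(2a) = 10.8333² / (2 × 4.312) = 117.360 / 8.624 = 13.609 m.
Total = 21.125 + 13.609 = 34.734 m.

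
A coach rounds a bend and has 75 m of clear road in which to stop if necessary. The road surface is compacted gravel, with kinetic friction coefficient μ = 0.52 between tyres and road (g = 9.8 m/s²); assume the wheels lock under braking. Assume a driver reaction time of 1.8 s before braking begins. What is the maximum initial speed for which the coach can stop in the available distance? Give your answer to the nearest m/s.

a = μg = 0.52 × 9.8 = 5.096 m/s².
Stopping distance: v·t_r + v²/(2a) = 75 with t_r = 1.8 s and a = 5.096 m/s².
So v² + 18.346 v − 764.40 = 0.
Positive root: v = −a·t_r + √((a·t_r)² + 2a·d) = −9.173 + √(84.144 + 764.40) = 19.9568 m/s.

Maximum speed ≈ 20 m/s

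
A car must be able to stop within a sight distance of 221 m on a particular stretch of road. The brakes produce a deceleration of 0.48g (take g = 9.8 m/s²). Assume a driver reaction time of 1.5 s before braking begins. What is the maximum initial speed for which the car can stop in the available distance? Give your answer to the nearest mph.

Maximum speed ≈ 87 mph

a = 0.48 × 9.8 = 4.704 m/s².
Stopping distance: v·t_r + v²/(2a) = 221 with t_r = 1.5 s and a = 4.704 m/s².
So v² + 14.112 v − 2079.17 = 0.
Positive root: v = −a·t_r + √((a·t_r)² + 2a·d) = −7.056 + √(49.787 + 2079.17) = 39.0846 m/s.
39.0846 m/s ÷ 0.44704 = 87.430 mph.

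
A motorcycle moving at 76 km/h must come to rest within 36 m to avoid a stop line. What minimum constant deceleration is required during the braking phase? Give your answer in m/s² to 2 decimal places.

76 km/h ÷ 3.6 = 21.1111 m/s.
v² = 2a·d ⇒ a = v²/(2d) = 21.1111² / (2 × 36.000) = 445.679 / 72.000 = 6.1900 m/s².

Required deceleration ≈ 6.19 m/s²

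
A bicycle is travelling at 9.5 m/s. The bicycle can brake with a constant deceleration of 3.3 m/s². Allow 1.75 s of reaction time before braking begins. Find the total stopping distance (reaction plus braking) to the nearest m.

Total stopping distance ≈ 30 m

Reaction distance = v·t_r = 9.5000 × 1.75 = 16.625 m.
Braking distance = v²/(2a) = 9.5000² / (2 × 3.300) = 90.250 / 6.600 = 13.674 m.
Total = 16.625 + 13.674 = 30.299 m.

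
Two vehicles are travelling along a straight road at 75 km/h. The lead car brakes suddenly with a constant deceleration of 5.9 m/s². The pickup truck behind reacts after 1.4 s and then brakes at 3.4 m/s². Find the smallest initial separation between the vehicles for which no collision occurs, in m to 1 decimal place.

75 km/h ÷ 3.6 = 20.8333 m/s.
Leader travels v²/(2a_L) = 434.026 / 11.800 = 36.782 m before stopping.
Follower covers v·t_r = 20.8333 × 1.4 = 29.167 m while reacting, then v²/(2a_F) = 434.026 / 6.800 = 63.827 m while braking, for a total of 29.167 + 63.827 = 92.994 m.
Since a_F ≤ a_L and the follower starts braking later, the follower is never slower than the leader, so the closest approach is when both have stopped.
Minimum gap = 92.994 − 36.782 = 56.212 m.

Minimum gap ≈ 56.2 m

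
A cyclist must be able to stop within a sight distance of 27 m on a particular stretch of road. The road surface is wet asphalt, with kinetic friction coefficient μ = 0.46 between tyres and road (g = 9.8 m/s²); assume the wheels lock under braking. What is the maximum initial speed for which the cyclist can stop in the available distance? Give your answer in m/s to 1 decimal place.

a = μg = 0.46 × 9.8 = 4.508 m/s².
v²/(2a) = d ⇒ v = √(2 × 4.508 × 27) = √243.43 = 15.6022 m/s.

Maximum speed ≈ 15.6 m/s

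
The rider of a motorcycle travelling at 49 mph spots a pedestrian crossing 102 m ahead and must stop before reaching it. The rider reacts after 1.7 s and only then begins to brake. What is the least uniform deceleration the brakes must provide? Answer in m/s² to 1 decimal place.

49 mph × 0.44704 = 21.9050 m/s.
Distance covered during reaction = 21.9050 × 1.7 = 37.239 m.
Distance available for braking: 102 − 37.239 = 64.761 m.
v² = 2a·d ⇒ a = v²/(2d) = 21.9050² / (2 × 64.761) = 479.829 / 129.522 = 3.7046 m/s².

Required deceleration ≈ 3.7 m/s²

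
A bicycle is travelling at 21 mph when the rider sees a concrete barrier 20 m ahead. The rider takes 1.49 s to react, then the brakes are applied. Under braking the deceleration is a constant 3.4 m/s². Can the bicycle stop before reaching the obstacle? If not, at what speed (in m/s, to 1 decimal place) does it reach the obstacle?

No — it strikes the obstacle at 6.9 m/s

21 mph × 0.44704 = 9.3878 m/s.
Reaction distance = 9.3878 × 1.49 = 13.988 m.
Braking distance needed to stop: v²/(2a) = 88.131 / 6.800 = 12.960 m, so total needed = 13.988 + 12.960 = 26.948 m > 20 m — it cannot stop.
Distance remaining when braking begins: 20 − 13.988 = 6.012 m.
v² = v₀² − 2a·d = 88.131 − 2 × 3.400 × 6.012 = 47.249 m²/s².
v = √47.249 = 6.874 m/s.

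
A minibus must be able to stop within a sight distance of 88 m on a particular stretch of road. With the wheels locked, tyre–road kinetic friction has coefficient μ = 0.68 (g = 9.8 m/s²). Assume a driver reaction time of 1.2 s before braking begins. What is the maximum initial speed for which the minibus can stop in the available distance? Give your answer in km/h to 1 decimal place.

Maximum speed ≈ 97.8 km/h

a = μg = 0.68 × 9.8 = 6.664 m/s².
Stopping distance: v·t_r + v²/(2a) = 88 with t_r = 1.2 s and a = 6.664 m/s².
So v² + 15.994 v − 1172.86 = 0.
Positive root: v = −a·t_r + √((a·t_r)² + 2a·d) = −7.997 + √(63.952 + 1172.86) = 27.1713 m/s.
27.1713 m/s × 3.6 = 97.817 km/h.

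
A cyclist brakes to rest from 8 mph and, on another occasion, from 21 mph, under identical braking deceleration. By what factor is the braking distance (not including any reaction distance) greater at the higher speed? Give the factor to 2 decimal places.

Factor ≈ 6.89

Braking distance d = v²/(2a), so with a fixed, d ∝ v².
Factor = (21/8)² = 2.6250² = 6.8906.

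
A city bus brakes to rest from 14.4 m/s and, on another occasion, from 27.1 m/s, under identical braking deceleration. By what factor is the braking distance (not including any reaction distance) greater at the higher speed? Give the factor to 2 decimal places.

Factor ≈ 3.54

Braking distance d = v²/(2a), so with a fixed, d ∝ v².
Factor = (27.1/14.4)² = 1.8819² = 3.5415.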